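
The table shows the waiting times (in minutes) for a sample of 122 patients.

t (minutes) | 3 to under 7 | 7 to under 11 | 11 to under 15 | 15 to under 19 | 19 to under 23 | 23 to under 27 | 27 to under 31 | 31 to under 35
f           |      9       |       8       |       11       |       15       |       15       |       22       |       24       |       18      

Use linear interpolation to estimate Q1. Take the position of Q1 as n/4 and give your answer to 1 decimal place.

Cumulative frequencies: 9, 17, 28, 43, 58, 80, 104, 122
n = 122; position = n/4 = 30.5.
This falls in the class 15 to under 19: L = 15, F = 28, f = 15, h = 4.
Lower quartile ≈ 15 + ((30.5 − 28) / 15) × 4 = 15.6667

15.7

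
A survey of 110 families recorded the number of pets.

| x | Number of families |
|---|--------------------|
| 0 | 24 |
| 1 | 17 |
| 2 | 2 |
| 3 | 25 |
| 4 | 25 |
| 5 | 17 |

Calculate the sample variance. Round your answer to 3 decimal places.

3.277

Values: 0, 1, 2, 3, 4, 5
n = 110, Σfx = 281, mean = 2.5545
Σfx² = 1075
Σf(x − x̄)² = Σfx² − (Σfx)²/n = 1075 − 281²/110 = 357.1727
Sample variance = 357.1727 / 109 = 3.2768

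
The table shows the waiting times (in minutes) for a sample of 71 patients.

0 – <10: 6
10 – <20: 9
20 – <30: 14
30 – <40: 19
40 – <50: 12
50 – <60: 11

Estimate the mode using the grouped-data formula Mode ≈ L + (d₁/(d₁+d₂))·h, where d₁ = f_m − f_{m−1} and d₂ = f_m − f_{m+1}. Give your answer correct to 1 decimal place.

34.2

Modal class: 30 – <40 (highest frequency 19).
d₁ = 19 − 14 = 5, d₂ = 19 − 12 = 7
Mode ≈ 30 + (5/(5+7)) × 10 = 30 + 4.1667 = 34.1667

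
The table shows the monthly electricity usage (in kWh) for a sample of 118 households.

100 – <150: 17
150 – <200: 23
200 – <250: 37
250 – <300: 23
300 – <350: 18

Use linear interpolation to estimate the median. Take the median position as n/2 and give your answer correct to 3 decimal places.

Cumulative frequencies: 17, 40, 77, 100, 118
n = 118; position = n/2 = 59.
This falls in the class 200 – <250: L = 200, F = 40, f = 37, h = 50.
Median ≈ 200 + ((59 − 40) / 37) × 50 = 225.6757

225.676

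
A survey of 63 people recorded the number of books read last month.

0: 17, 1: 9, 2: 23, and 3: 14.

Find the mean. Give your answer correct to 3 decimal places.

Values: 0, 1, 2, 3
Σfx = 17×0 + 9×1 + 23×2 + 14×3 = 97
n = Σf = 63
Mean = 97 / 63 = 1.5397

1.540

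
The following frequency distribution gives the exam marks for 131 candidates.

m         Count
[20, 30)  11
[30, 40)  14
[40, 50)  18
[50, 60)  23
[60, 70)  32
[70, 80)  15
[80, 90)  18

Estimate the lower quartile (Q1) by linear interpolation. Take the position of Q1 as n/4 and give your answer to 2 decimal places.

44.31

Cumulative frequencies: 11, 25, 43, 66, 98, 113, 131
n = 131; position = n/4 = 32.75.
This falls in the class [40, 50): L = 40, F = 25, f = 18, h = 10.
Lower quartile ≈ 40 + ((32.75 − 25) / 18) × 10 = 44.3056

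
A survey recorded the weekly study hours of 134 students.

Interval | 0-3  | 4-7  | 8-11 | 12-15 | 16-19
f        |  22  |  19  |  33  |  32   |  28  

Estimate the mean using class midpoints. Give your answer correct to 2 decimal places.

10.25

Midpoints: 1.5, 5.5, 9.5, 13.5, 17.5
Σfm = 22×1.5 + 19×5.5 + 33×9.5 + 32×13.5 + 28×17.5 = 1373
n = Σf = 134
Mean = 1373 / 134 = 10.2463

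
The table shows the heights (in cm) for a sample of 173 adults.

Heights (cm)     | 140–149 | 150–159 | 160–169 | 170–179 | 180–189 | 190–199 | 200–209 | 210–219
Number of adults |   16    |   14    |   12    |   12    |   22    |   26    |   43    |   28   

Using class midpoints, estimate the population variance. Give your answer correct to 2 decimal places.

Midpoints: 144.5, 154.5, 164.5, 174.5, 184.5, 194.5, 204.5, 214.5
n = 173, Σfm = 32458.5, mean = 187.6214
Σfm² = 6177423.25
Σf(m − x̄)² = Σfm² − (Σfm)²/n = 6177423.25 − 32458.5²/173 = 87514.4509
Population variance = 87514.4509 / 173 = 505.8639

505.86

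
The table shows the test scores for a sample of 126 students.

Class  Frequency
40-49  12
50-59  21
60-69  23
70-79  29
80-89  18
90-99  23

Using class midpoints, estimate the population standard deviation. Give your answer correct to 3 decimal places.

Midpoints: 44.5, 54.5, 64.5, 74.5, 84.5, 94.5
n = 126, Σfm = 9017, mean = 71.5635
Σfm² = 676701.5
Σf(m − x̄)² = Σfm² − (Σfm)²/n = 676701.5 − 9017²/126 = 31413.4921
Population variance = 31413.4921 / 126 = 249.3134
Standard deviation = √249.3134 = 15.7897

15.790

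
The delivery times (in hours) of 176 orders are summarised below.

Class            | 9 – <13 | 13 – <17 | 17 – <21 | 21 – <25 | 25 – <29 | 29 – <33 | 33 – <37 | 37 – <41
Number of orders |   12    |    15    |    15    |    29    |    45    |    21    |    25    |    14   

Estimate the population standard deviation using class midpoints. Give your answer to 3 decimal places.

Midpoints: 11, 15, 19, 23, 27, 31, 35, 39
n = 176, Σfm = 4596, mean = 26.1136
Σfm² = 130488
Σf(m − x̄)² = Σfm² − (Σfm)²/n = 130488 − 4596²/176 = 10469.7273
Population variance = 10469.7273 / 176 = 59.4871
Standard deviation = √59.4871 = 7.7128

7.713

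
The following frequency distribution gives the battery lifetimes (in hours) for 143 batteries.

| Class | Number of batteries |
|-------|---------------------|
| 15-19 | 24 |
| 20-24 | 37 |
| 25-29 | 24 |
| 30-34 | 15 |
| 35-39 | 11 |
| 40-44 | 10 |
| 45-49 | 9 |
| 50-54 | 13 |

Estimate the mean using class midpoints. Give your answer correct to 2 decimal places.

29.90

Midpoints: 17, 22, 27, 32, 37, 42, 47, 52
Σfm = 24×17 + 37×22 + 24×27 + 15×32 + 11×37 + 10×42 + 9×47 + 13×52 = 4276
n = Σf = 143
Mean = 4276 / 143 = 29.9021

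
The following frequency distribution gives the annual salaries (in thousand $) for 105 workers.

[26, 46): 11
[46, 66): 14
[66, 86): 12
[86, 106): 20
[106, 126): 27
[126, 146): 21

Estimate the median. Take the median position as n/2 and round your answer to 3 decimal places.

Cumulative frequencies: 11, 25, 37, 57, 84, 105
n = 105; position = n/2 = 52.5.
This falls in the class [86, 106): L = 86, F = 37, f = 20, h = 20.
Median ≈ 86 + ((52.5 − 37) / 20) × 20 = 101.5000

101.500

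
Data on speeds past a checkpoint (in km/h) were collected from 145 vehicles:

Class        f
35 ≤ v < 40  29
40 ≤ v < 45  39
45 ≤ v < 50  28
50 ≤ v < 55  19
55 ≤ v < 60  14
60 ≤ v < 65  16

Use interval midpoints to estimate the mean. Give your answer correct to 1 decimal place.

47.4

Midpoints: 37.5, 42.5, 47.5, 52.5, 57.5, 62.5
Σfm = 29×37.5 + 39×42.5 + 28×47.5 + 19×52.5 + 14×57.5 + 16×62.5 = 6877.5
n = Σf = 145
Mean = 6877.5 / 145 = 47.4310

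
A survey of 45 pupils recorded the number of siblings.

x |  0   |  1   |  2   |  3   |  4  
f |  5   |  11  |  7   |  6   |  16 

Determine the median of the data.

Cumulative frequencies: 5, 16, 23, 29, 45
n = 45, so the median is the value in position (n+1)/2 = 23.
Position 23 falls at value 2.

2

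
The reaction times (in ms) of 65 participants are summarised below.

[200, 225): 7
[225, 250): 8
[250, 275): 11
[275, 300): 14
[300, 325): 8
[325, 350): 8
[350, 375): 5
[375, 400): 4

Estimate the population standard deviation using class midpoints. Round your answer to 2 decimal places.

Midpoints: 212.5, 237.5, 262.5, 287.5, 312.5, 337.5, 362.5, 387.5
n = 65, Σfm = 18862.5, mean = 290.1923
Σfm² = 5632656.25
Σf(m − x̄)² = Σfm² − (Σfm)²/n = 5632656.25 − 18862.5²/65 = 158903.8462
Population variance = 158903.8462 / 65 = 2444.6746
Standard deviation = √2444.6746 = 49.4437

49.44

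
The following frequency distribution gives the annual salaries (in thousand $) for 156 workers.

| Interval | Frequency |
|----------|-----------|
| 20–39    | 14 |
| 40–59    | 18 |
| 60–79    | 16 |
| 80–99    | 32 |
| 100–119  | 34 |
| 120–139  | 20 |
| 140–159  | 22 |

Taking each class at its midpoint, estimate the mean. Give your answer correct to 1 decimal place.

Midpoints: 29.5, 49.5, 69.5, 89.5, 109.5, 129.5, 149.5
Σfm = 14×29.5 + 18×49.5 + 16×69.5 + 32×89.5 + 34×109.5 + 20×129.5 + 22×149.5 = 14882
n = Σf = 156
Mean = 14882 / 156 = 95.3974

95.4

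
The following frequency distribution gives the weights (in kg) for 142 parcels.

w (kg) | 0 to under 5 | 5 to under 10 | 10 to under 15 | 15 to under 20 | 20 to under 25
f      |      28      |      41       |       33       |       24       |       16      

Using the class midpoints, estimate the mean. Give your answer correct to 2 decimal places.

Midpoints: 2.5, 7.5, 12.5, 17.5, 22.5
Σfm = 28×2.5 + 41×7.5 + 33×12.5 + 24×17.5 + 16×22.5 = 1570
n = Σf = 142
Mean = 1570 / 142 = 11.0563

11.06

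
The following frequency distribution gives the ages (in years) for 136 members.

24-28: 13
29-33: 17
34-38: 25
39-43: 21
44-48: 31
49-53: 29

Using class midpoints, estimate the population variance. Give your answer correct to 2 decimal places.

Midpoints: 26, 31, 36, 41, 46, 51
n = 136, Σfm = 5531, mean = 40.6691
Σfm² = 233851
Σf(m − x̄)² = Σfm² − (Σfm)²/n = 233851 − 5531²/136 = 8910.1103
Population variance = 8910.1103 / 136 = 65.5155

65.52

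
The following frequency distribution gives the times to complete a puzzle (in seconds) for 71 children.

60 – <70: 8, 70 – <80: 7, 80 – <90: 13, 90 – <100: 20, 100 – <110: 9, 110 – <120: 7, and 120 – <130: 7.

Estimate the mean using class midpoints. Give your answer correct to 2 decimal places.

94.01

Midpoints: 65, 75, 85, 95, 105, 115, 125
Σfm = 8×65 + 7×75 + 13×85 + 20×95 + 9×105 + 7×115 + 7×125 = 6675
n = Σf = 71
Mean = 6675 / 71 = 94.0141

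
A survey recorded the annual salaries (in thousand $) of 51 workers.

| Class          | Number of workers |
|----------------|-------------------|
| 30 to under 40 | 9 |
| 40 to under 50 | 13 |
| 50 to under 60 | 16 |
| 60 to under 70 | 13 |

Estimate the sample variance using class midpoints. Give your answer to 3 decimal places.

Midpoints: 35, 45, 55, 65
n = 51, Σfm = 2625, mean = 51.4706
Σfm² = 140675
Σf(m − x̄)² = Σfm² − (Σfm)²/n = 140675 − 2625²/51 = 5564.7059
Sample variance = 5564.7059 / 50 = 111.2941

111.294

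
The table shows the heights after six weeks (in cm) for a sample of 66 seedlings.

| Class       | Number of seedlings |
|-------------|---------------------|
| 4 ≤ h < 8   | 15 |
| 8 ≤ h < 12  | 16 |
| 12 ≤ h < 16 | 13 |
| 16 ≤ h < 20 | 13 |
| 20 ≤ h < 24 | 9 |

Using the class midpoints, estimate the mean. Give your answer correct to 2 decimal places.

Midpoints: 6, 10, 14, 18, 22
Σfm = 15×6 + 16×10 + 13×14 + 13×18 + 9×22 = 864
n = Σf = 66
Mean = 864 / 66 = 13.0909

13.09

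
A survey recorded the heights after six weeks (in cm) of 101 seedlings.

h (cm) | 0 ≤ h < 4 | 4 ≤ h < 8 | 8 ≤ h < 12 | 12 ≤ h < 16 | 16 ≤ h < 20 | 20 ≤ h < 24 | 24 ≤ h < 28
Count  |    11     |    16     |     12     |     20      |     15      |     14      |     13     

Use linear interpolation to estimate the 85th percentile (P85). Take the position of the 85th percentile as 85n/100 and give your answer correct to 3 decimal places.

23.386

Cumulative frequencies: 11, 27, 39, 59, 74, 88, 101
n = 101; position = 85n/100 = 85.85.
This falls in the class 20 ≤ h < 24: L = 20, F = 74, f = 14, h = 4.
85th percentile ≈ 20 + ((85.85 − 74) / 14) × 4 = 23.3857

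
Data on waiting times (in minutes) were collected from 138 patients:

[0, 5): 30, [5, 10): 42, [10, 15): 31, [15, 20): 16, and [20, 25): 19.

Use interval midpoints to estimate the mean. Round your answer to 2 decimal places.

10.76

Midpoints: 2.5, 7.5, 12.5, 17.5, 22.5
Σfm = 30×2.5 + 42×7.5 + 31×12.5 + 16×17.5 + 19×22.5 = 1485
n = Σf = 138
Mean = 1485 / 138 = 10.7609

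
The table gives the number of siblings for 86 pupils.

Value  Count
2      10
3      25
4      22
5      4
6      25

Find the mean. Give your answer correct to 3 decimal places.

Values: 2, 3, 4, 5, 6
Σfx = 10×2 + 25×3 + 22×4 + 4×5 + 25×6 = 353
n = Σf = 86
Mean = 353 / 86 = 4.1047

4.105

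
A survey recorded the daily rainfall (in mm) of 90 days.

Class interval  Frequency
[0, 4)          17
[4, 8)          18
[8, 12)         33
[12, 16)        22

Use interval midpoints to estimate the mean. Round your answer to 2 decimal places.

8.67

Midpoints: 2, 6, 10, 14
Σfm = 17×2 + 18×6 + 33×10 + 22×14 = 780
n = Σf = 90
Mean = 780 / 90 = 8.6667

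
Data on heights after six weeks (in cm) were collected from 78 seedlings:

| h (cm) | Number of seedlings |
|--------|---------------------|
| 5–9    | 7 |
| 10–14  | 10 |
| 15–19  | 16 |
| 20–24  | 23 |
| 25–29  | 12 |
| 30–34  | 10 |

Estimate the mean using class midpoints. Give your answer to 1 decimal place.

20.4

Midpoints: 7, 12, 17, 22, 27, 32
Σfm = 7×7 + 10×12 + 16×17 + 23×22 + 12×27 + 10×32 = 1591
n = Σf = 78
Mean = 1591 / 78 = 20.3974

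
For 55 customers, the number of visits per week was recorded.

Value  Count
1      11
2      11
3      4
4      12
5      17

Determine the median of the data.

4

Cumulative frequencies: 11, 22, 26, 38, 55
n = 55, so the median is the value in position (n+1)/2 = 28.
Position 28 falls at value 4.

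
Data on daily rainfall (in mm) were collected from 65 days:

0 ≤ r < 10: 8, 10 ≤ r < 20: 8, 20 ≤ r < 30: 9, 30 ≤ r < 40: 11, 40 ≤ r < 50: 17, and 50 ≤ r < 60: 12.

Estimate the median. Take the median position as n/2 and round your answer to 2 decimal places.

36.82

Cumulative frequencies: 8, 16, 25, 36, 53, 65
n = 65; position = n/2 = 32.5.
This falls in the class 30 ≤ r < 40: L = 30, F = 25, f = 11, h = 10.
Median ≈ 30 + ((32.5 − 25) / 11) × 10 = 36.8182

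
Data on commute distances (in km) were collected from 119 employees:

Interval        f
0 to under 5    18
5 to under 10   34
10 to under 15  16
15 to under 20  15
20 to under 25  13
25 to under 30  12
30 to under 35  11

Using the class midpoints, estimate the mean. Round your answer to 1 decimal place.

14.6

Midpoints: 2.5, 7.5, 12.5, 17.5, 22.5, 27.5, 32.5
Σfm = 18×2.5 + 34×7.5 + 16×12.5 + 15×17.5 + 13×22.5 + 12×27.5 + 11×32.5 = 1742.5
n = Σf = 119
Mean = 1742.5 / 119 = 14.6429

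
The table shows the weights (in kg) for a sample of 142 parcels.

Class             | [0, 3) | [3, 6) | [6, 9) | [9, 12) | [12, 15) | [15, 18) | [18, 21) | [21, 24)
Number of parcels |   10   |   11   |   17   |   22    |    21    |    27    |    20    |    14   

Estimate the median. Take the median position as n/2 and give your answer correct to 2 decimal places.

Cumulative frequencies: 10, 21, 38, 60, 81, 108, 128, 142
n = 142; position = n/2 = 71.
This falls in the class [12, 15): L = 12, F = 60, f = 21, h = 3.
Median ≈ 12 + ((71 − 60) / 21) × 3 = 13.5714

13.57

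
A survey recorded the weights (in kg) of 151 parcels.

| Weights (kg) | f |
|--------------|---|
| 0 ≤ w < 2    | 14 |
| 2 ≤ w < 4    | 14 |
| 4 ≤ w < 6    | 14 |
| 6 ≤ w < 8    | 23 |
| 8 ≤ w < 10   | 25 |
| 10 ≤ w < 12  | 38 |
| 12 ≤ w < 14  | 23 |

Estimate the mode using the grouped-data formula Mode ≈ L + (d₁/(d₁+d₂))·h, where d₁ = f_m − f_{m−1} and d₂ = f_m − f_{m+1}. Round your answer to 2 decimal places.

10.93

Modal class: 10 ≤ w < 12 (highest frequency 38).
d₁ = 38 − 25 = 13, d₂ = 38 − 23 = 15
Mode ≈ 10 + (13/(13+15)) × 2 = 10 + 0.9286 = 10.9286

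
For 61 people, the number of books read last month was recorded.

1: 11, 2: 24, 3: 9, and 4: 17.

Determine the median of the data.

2

Cumulative frequencies: 11, 35, 44, 61
n = 61, so the median is the value in position (n+1)/2 = 31.
Position 31 falls at value 2.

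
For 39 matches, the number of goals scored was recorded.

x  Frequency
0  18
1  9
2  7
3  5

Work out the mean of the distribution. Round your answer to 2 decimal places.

0.97

Values: 0, 1, 2, 3
Σfx = 18×0 + 9×1 + 7×2 + 5×3 = 38
n = Σf = 39
Mean = 38 / 39 = 0.9744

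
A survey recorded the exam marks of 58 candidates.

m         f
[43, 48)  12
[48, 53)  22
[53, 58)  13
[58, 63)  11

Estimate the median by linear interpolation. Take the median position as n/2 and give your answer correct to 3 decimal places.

Cumulative frequencies: 12, 34, 47, 58
n = 58; position = n/2 = 29.
This falls in the class [48, 53): L = 48, F = 12, f = 22, h = 5.
Median ≈ 48 + ((29 − 12) / 22) × 5 = 51.8636

51.864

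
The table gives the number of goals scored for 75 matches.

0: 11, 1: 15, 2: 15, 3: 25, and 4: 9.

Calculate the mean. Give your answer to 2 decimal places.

Values: 0, 1, 2, 3, 4
Σfx = 11×0 + 15×1 + 15×2 + 25×3 + 9×4 = 156
n = Σf = 75
Mean = 156 / 75 = 2.0800

2.08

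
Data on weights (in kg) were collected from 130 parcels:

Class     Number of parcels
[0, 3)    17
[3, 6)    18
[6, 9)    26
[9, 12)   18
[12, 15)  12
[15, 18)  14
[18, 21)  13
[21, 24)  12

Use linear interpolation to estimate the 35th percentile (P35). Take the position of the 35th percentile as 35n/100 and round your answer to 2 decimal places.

7.21

Cumulative frequencies: 17, 35, 61, 79, 91, 105, 118, 130
n = 130; position = 35n/100 = 45.5.
This falls in the class [6, 9): L = 6, F = 35, f = 26, h = 3.
35th percentile ≈ 6 + ((45.5 − 35) / 26) × 3 = 7.2115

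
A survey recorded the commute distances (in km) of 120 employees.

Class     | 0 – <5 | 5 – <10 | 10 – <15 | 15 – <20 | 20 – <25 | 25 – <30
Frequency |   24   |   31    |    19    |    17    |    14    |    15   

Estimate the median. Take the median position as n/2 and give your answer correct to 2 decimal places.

Cumulative frequencies: 24, 55, 74, 91, 105, 120
n = 120; position = n/2 = 60.
This falls in the class 10 – <15: L = 10, F = 55, f = 19, h = 5.
Median ≈ 10 + ((60 − 55) / 19) × 5 = 11.3158

11.32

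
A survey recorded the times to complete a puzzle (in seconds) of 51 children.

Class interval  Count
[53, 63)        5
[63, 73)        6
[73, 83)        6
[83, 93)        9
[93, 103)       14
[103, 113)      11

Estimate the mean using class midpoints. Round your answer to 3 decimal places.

Midpoints: 58, 68, 78, 88, 98, 108
Σfm = 5×58 + 6×68 + 6×78 + 9×88 + 14×98 + 11×108 = 4518
n = Σf = 51
Mean = 4518 / 51 = 88.5882

88.588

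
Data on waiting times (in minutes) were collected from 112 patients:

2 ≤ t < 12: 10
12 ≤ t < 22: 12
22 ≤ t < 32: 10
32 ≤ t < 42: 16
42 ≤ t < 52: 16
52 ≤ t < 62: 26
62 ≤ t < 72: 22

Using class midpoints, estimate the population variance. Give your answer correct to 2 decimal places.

377.01

Midpoints: 7, 17, 27, 37, 47, 57, 67
n = 112, Σfm = 4844, mean = 43.2500
Σfm² = 251728
Σf(m − x̄)² = Σfm² − (Σfm)²/n = 251728 − 4844²/112 = 42225.0000
Population variance = 42225.0000 / 112 = 377.0089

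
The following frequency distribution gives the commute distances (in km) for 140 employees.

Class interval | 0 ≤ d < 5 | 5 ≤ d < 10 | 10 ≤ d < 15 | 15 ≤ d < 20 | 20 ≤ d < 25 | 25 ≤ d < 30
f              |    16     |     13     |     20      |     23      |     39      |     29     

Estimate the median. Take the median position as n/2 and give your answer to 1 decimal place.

Cumulative frequencies: 16, 29, 49, 72, 111, 140
n = 140; position = n/2 = 70.
This falls in the class 15 ≤ d < 20: L = 15, F = 49, f = 23, h = 5.
Median ≈ 15 + ((70 − 49) / 23) × 5 = 19.5652

19.6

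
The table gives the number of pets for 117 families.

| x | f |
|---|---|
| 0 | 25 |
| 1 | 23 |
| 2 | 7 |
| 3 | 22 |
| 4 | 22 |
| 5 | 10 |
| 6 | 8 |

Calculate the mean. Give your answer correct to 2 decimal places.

Values: 0, 1, 2, 3, 4, 5, 6
Σfx = 25×0 + 23×1 + 7×2 + 22×3 + 22×4 + 10×5 + 8×6 = 289
n = Σf = 117
Mean = 289 / 117 = 2.4701

2.47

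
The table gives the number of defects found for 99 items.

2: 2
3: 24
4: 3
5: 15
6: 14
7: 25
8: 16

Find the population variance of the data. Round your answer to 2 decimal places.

3.48

Values: 2, 3, 4, 5, 6, 7, 8
n = 99, Σfx = 550, mean = 5.5556
Σfx² = 3400
Σf(x − x̄)² = Σfx² − (Σfx)²/n = 3400 − 550²/99 = 344.4444
Population variance = 344.4444 / 99 = 3.4792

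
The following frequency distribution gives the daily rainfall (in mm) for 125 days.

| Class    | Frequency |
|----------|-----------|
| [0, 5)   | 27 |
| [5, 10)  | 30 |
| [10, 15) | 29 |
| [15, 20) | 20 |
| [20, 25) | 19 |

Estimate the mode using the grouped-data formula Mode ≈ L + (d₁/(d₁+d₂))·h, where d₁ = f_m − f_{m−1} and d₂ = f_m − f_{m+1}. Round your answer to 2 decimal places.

Modal class: [5, 10) (highest frequency 30).
d₁ = 30 − 27 = 3, d₂ = 30 − 29 = 1
Mode ≈ 5 + (3/(3+1)) × 5 = 5 + 3.7500 = 8.7500

8.75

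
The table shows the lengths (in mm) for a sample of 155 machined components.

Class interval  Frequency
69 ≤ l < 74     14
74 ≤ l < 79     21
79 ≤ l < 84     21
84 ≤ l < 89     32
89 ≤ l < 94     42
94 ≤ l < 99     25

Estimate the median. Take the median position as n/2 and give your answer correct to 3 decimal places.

Cumulative frequencies: 14, 35, 56, 88, 130, 155
n = 155; position = n/2 = 77.5.
This falls in the class 84 ≤ l < 89: L = 84, F = 56, f = 32, h = 5.
Median ≈ 84 + ((77.5 − 56) / 32) × 5 = 87.3594

87.359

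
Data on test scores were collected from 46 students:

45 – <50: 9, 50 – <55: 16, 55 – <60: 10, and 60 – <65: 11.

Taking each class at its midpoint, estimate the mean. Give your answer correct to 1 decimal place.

Midpoints: 47.5, 52.5, 57.5, 62.5
Σfm = 9×47.5 + 16×52.5 + 10×57.5 + 11×62.5 = 2530
n = Σf = 46
Mean = 2530 / 46 = 55.0000

55.0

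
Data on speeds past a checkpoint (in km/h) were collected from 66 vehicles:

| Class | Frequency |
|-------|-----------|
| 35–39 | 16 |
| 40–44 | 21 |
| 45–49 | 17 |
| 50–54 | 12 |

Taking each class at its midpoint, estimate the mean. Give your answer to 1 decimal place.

43.9

Midpoints: 37, 42, 47, 52
Σfm = 16×37 + 21×42 + 17×47 + 12×52 = 2897
n = Σf = 66
Mean = 2897 / 66 = 43.8939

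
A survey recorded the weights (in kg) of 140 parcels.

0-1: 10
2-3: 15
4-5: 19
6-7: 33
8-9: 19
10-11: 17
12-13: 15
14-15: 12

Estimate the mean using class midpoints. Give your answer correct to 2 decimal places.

Midpoints: 0.5, 2.5, 4.5, 6.5, 8.5, 10.5, 12.5, 14.5
Σfm = 10×0.5 + 15×2.5 + 19×4.5 + 33×6.5 + 19×8.5 + 17×10.5 + 15×12.5 + 12×14.5 = 1044
n = Σf = 140
Mean = 1044 / 140 = 7.4571

7.46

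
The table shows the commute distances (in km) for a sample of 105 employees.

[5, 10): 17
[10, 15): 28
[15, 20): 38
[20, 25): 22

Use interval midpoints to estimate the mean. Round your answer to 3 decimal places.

Midpoints: 7.5, 12.5, 17.5, 22.5
Σfm = 17×7.5 + 28×12.5 + 38×17.5 + 22×22.5 = 1637.5
n = Σf = 105
Mean = 1637.5 / 105 = 15.5952

15.595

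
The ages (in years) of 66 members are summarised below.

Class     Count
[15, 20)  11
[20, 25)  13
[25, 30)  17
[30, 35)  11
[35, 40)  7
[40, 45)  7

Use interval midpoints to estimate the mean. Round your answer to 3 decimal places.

Midpoints: 17.5, 22.5, 27.5, 32.5, 37.5, 42.5
Σfm = 11×17.5 + 13×22.5 + 17×27.5 + 11×32.5 + 7×37.5 + 7×42.5 = 1870
n = Σf = 66
Mean = 1870 / 66 = 28.3333

28.333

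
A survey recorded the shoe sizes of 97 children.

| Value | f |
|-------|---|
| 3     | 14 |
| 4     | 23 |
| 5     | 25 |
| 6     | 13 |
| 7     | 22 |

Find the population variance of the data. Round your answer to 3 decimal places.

Values: 3, 4, 5, 6, 7
n = 97, Σfx = 491, mean = 5.0619
Σfx² = 2665
Σf(x − x̄)² = Σfx² − (Σfx)²/n = 2665 − 491²/97 = 179.6289
Population variance = 179.6289 / 97 = 1.8518

1.852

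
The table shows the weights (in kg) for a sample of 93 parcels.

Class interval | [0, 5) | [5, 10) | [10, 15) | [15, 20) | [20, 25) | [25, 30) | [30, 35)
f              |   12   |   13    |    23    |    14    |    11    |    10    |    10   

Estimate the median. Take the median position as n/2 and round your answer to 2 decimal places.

Cumulative frequencies: 12, 25, 48, 62, 73, 83, 93
n = 93; position = n/2 = 46.5.
This falls in the class [10, 15): L = 10, F = 25, f = 23, h = 5.
Median ≈ 10 + ((46.5 − 25) / 23) × 5 = 14.6739

14.67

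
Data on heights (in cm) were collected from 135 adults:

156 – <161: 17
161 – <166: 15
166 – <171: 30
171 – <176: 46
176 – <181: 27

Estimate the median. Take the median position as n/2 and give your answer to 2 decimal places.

171.60

Cumulative frequencies: 17, 32, 62, 108, 135
n = 135; position = n/2 = 67.5.
This falls in the class 171 – <176: L = 171, F = 62, f = 46, h = 5.
Median ≈ 171 + ((67.5 − 62) / 46) × 5 = 171.5978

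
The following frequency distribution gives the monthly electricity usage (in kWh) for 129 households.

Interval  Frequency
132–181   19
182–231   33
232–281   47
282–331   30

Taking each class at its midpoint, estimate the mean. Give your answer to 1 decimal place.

240.6

Midpoints: 156.5, 206.5, 256.5, 306.5
Σfm = 19×156.5 + 33×206.5 + 47×256.5 + 30×306.5 = 31038.5
n = Σf = 129
Mean = 31038.5 / 129 = 240.6085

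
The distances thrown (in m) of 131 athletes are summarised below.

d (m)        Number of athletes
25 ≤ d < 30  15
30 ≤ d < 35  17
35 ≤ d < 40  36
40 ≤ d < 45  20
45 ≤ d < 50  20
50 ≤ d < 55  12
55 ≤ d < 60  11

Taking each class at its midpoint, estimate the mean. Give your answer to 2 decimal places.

41.05

Midpoints: 27.5, 32.5, 37.5, 42.5, 47.5, 52.5, 57.5
Σfm = 15×27.5 + 17×32.5 + 36×37.5 + 20×42.5 + 20×47.5 + 12×52.5 + 11×57.5 = 5377.5
n = Σf = 131
Mean = 5377.5 / 131 = 41.0496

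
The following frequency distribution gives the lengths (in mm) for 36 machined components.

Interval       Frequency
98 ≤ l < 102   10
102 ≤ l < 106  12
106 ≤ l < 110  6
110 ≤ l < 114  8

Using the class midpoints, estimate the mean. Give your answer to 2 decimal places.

Midpoints: 100, 104, 108, 112
Σfm = 10×100 + 12×104 + 6×108 + 8×112 = 3792
n = Σf = 36
Mean = 3792 / 36 = 105.3333

105.33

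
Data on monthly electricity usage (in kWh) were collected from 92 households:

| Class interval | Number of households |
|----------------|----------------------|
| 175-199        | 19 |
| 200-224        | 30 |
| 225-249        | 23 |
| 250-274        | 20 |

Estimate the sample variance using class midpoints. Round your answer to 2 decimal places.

Midpoints: 187, 212, 237, 262
n = 92, Σfm = 20604, mean = 223.9565
Σfm² = 4677498
Σf(m − x̄)² = Σfm² − (Σfm)²/n = 4677498 − 20604²/92 = 63097.8261
Sample variance = 63097.8261 / 91 = 693.3827

693.38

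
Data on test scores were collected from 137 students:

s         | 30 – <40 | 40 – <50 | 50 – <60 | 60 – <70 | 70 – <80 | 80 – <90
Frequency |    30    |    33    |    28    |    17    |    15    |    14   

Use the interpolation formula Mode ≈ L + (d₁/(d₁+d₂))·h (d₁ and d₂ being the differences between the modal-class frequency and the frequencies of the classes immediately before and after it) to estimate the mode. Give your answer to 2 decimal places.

Modal class: 40 – <50 (highest frequency 33).
d₁ = 33 − 30 = 3, d₂ = 33 − 28 = 5
Mode ≈ 40 + (3/(3+5)) × 10 = 40 + 3.7500 = 43.7500

43.75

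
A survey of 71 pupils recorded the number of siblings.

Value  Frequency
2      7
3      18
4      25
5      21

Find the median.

4

Cumulative frequencies: 7, 25, 50, 71
n = 71, so the median is the value in position (n+1)/2 = 36.
Position 36 falls at value 4.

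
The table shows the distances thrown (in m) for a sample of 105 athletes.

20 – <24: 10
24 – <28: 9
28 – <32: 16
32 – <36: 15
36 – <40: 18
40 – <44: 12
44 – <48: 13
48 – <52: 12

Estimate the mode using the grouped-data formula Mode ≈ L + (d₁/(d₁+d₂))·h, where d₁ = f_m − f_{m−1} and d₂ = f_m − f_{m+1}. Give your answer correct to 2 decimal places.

37.33

Modal class: 36 – <40 (highest frequency 18).
d₁ = 18 − 15 = 3, d₂ = 18 − 12 = 6
Mode ≈ 36 + (3/(3+6)) × 4 = 36 + 1.3333 = 37.3333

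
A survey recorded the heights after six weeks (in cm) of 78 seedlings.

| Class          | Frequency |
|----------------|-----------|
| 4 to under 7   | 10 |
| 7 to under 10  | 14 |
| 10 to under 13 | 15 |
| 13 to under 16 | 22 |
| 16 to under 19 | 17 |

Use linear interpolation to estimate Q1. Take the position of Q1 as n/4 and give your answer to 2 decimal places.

Cumulative frequencies: 10, 24, 39, 61, 78
n = 78; position = n/4 = 19.5.
This falls in the class 7 to under 10: L = 7, F = 10, f = 14, h = 3.
Lower quartile ≈ 7 + ((19.5 − 10) / 14) × 3 = 9.0357

9.04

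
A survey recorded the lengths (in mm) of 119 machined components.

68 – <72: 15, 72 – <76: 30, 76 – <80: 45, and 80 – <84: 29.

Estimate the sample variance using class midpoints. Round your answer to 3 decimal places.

Midpoints: 70, 74, 78, 82
n = 119, Σfm = 9158, mean = 76.9580
Σfm² = 706556
Σf(m − x̄)² = Σfm² − (Σfm)²/n = 706556 − 9158²/119 = 1774.7899
Sample variance = 1774.7899 / 118 = 15.0406

15.041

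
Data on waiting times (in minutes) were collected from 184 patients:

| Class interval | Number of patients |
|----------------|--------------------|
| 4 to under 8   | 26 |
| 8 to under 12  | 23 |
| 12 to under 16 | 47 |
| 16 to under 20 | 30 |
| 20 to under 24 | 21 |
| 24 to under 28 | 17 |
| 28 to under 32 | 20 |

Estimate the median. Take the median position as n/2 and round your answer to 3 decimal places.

Cumulative frequencies: 26, 49, 96, 126, 147, 164, 184
n = 184; position = n/2 = 92.
This falls in the class 12 to under 16: L = 12, F = 49, f = 47, h = 4.
Median ≈ 12 + ((92 − 49) / 47) × 4 = 15.6596

15.660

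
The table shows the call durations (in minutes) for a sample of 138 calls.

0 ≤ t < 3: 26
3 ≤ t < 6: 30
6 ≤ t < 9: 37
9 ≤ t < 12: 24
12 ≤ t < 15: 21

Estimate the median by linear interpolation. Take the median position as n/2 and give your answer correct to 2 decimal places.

Cumulative frequencies: 26, 56, 93, 117, 138
n = 138; position = n/2 = 69.
This falls in the class 6 ≤ t < 9: L = 6, F = 56, f = 37, h = 3.
Median ≈ 6 + ((69 − 56) / 37) × 3 = 7.0541

7.05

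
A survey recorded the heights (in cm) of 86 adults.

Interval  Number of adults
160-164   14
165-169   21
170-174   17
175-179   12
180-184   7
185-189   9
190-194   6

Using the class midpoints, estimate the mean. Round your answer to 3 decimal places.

Midpoints: 162, 167, 172, 177, 182, 187, 192
Σfm = 14×162 + 21×167 + 17×172 + 12×177 + 7×182 + 9×187 + 6×192 = 14932
n = Σf = 86
Mean = 14932 / 86 = 173.6279

173.628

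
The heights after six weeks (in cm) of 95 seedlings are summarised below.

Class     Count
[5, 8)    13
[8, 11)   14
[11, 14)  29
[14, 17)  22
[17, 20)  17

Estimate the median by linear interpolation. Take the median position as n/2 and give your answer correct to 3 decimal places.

Cumulative frequencies: 13, 27, 56, 78, 95
n = 95; position = n/2 = 47.5.
This falls in the class [11, 14): L = 11, F = 27, f = 29, h = 3.
Median ≈ 11 + ((47.5 − 27) / 29) × 3 = 13.1207

13.121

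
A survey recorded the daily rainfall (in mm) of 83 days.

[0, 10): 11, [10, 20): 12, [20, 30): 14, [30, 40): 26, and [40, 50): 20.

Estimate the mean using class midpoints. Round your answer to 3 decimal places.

28.855

Midpoints: 5, 15, 25, 35, 45
Σfm = 11×5 + 12×15 + 14×25 + 26×35 + 20×45 = 2395
n = Σf = 83
Mean = 2395 / 83 = 28.8554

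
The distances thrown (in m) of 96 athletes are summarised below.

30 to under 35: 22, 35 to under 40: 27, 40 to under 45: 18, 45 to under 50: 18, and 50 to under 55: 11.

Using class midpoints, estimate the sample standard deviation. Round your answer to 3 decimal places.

6.629

Midpoints: 32.5, 37.5, 42.5, 47.5, 52.5
n = 96, Σfm = 3925, mean = 40.8854
Σfm² = 164650
Σf(m − x̄)² = Σfm² − (Σfm)²/n = 164650 − 3925²/96 = 4174.7396
Sample variance = 4174.7396 / 95 = 43.9446
Standard deviation = √43.9446 = 6.6291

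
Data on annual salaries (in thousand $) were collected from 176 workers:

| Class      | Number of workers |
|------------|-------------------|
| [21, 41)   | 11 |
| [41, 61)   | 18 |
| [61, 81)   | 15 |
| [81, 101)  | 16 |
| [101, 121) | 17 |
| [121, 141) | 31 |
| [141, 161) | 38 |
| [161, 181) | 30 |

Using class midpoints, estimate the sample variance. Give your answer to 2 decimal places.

1945.23

Midpoints: 31, 51, 71, 91, 111, 131, 151, 171
n = 176, Σfm = 20596, mean = 117.0227
Σfm² = 2750616
Σf(m − x̄)² = Σfm² − (Σfm)²/n = 2750616 − 20596²/176 = 340415.9091
Sample variance = 340415.9091 / 175 = 1945.2338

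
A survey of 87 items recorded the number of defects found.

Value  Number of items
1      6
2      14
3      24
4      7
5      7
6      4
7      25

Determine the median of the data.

Cumulative frequencies: 6, 20, 44, 51, 58, 62, 87
n = 87, so the median is the value in position (n+1)/2 = 44.
Position 44 falls at value 3.

3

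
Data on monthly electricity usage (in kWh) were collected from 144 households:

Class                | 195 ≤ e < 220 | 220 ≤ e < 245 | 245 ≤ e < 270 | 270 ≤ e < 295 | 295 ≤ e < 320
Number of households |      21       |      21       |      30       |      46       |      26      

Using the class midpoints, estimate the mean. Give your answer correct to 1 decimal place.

Midpoints: 207.5, 232.5, 257.5, 282.5, 307.5
Σfm = 21×207.5 + 21×232.5 + 30×257.5 + 46×282.5 + 26×307.5 = 37955
n = Σf = 144
Mean = 37955 / 144 = 263.5764

263.6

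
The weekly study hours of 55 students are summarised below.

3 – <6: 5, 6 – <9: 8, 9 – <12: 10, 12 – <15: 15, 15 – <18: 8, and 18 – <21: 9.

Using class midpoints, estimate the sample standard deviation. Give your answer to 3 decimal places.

Midpoints: 4.5, 7.5, 10.5, 13.5, 16.5, 19.5
n = 55, Σfm = 697.5, mean = 12.6818
Σfm² = 9987.75
Σf(m − x̄)² = Σfm² − (Σfm)²/n = 9987.75 − 697.5²/55 = 1142.1818
Sample variance = 1142.1818 / 54 = 21.1515
Standard deviation = √21.1515 = 4.5991

4.599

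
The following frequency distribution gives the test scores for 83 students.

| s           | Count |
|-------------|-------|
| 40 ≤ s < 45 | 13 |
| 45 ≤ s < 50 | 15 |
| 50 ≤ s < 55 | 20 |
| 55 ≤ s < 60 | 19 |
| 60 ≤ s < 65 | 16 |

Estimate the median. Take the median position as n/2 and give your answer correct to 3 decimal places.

Cumulative frequencies: 13, 28, 48, 67, 83
n = 83; position = n/2 = 41.5.
This falls in the class 50 ≤ s < 55: L = 50, F = 28, f = 20, h = 5.
Median ≈ 50 + ((41.5 − 28) / 20) × 5 = 53.3750

53.375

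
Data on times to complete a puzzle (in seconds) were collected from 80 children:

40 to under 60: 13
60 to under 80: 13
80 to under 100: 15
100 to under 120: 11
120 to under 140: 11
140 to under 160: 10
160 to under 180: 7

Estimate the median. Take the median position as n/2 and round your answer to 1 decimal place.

98.7

Cumulative frequencies: 13, 26, 41, 52, 63, 73, 80
n = 80; position = n/2 = 40.
This falls in the class 80 to under 100: L = 80, F = 26, f = 15, h = 20.
Median ≈ 80 + ((40 − 26) / 15) × 20 = 98.6667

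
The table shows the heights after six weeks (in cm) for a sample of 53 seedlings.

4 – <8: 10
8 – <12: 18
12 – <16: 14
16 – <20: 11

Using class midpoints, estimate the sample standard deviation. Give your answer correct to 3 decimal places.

4.123

Midpoints: 6, 10, 14, 18
n = 53, Σfm = 634, mean = 11.9623
Σfm² = 8468
Σf(m − x̄)² = Σfm² − (Σfm)²/n = 8468 − 634²/53 = 883.9245
Sample variance = 883.9245 / 52 = 16.9985
Standard deviation = √16.9985 = 4.1229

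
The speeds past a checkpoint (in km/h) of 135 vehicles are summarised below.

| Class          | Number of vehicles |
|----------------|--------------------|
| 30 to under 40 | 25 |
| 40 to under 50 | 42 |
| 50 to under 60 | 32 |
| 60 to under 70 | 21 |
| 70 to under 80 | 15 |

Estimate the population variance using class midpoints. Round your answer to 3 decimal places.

Midpoints: 35, 45, 55, 65, 75
n = 135, Σfm = 7015, mean = 51.9630
Σfm² = 385575
Σf(m − x̄)² = Σfm² − (Σfm)²/n = 385575 − 7015²/135 = 21054.8148
Population variance = 21054.8148 / 135 = 155.9616

155.962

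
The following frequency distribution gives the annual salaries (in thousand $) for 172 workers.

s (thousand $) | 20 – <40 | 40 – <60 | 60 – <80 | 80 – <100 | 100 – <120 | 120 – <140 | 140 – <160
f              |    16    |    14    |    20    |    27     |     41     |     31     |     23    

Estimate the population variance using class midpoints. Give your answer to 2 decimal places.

Midpoints: 30, 50, 70, 90, 110, 130, 150
n = 172, Σfm = 17000, mean = 98.8372
Σfm² = 1903600
Σf(m − x̄)² = Σfm² − (Σfm)²/n = 1903600 − 17000²/172 = 223367.4419
Population variance = 223367.4419 / 172 = 1298.6479

1298.65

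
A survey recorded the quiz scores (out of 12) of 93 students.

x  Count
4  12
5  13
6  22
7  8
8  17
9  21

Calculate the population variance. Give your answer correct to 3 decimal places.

2.971

Values: 4, 5, 6, 7, 8, 9
n = 93, Σfx = 626, mean = 6.7312
Σfx² = 4490
Σf(x − x̄)² = Σfx² − (Σfx)²/n = 4490 − 626²/93 = 276.2796
Population variance = 276.2796 / 93 = 2.9707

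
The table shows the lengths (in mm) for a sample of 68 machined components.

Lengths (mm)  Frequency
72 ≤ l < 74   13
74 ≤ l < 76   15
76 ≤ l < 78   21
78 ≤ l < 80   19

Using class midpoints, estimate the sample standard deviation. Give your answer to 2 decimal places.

2.17

Midpoints: 73, 75, 77, 79
n = 68, Σfm = 5192, mean = 76.3529
Σfm² = 396740
Σf(m − x̄)² = Σfm² − (Σfm)²/n = 396740 − 5192²/68 = 315.5294
Sample variance = 315.5294 / 67 = 4.7094
Standard deviation = √4.7094 = 2.1701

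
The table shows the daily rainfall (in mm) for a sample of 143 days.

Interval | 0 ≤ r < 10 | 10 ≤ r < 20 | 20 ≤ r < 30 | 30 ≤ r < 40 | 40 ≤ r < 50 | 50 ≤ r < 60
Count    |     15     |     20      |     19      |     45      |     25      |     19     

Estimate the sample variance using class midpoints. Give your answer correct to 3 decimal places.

227.637

Midpoints: 5, 15, 25, 35, 45, 55
n = 143, Σfm = 4595, mean = 32.1329
Σfm² = 179975
Σf(m − x̄)² = Σfm² − (Σfm)²/n = 179975 − 4595²/143 = 32324.4755
Sample variance = 32324.4755 / 142 = 227.6372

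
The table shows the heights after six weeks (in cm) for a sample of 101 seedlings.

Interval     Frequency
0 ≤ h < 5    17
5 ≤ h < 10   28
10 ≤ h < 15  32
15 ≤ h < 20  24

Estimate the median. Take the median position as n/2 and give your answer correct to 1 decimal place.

10.9

Cumulative frequencies: 17, 45, 77, 101
n = 101; position = n/2 = 50.5.
This falls in the class 10 ≤ h < 15: L = 10, F = 45, f = 32, h = 5.
Median ≈ 10 + ((50.5 − 45) / 32) × 5 = 10.8594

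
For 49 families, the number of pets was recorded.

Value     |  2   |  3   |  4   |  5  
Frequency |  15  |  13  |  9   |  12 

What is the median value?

3

Cumulative frequencies: 15, 28, 37, 49
n = 49, so the median is the value in position (n+1)/2 = 25.
Position 25 falls at value 3.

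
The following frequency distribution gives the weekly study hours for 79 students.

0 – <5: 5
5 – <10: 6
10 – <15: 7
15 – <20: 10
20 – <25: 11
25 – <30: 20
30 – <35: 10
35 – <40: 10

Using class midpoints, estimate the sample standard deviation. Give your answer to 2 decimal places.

Midpoints: 2.5, 7.5, 12.5, 17.5, 22.5, 27.5, 32.5, 37.5
n = 79, Σfm = 1817.5, mean = 23.0063
Σfm² = 49843.75
Σf(m − x̄)² = Σfm² − (Σfm)²/n = 49843.75 − 1817.5²/79 = 8029.7468
Sample variance = 8029.7468 / 78 = 102.9455
Standard deviation = √102.9455 = 10.1462

10.15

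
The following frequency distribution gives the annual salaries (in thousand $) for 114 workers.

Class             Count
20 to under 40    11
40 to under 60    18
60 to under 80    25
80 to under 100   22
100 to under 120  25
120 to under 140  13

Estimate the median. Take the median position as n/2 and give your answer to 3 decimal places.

82.727

Cumulative frequencies: 11, 29, 54, 76, 101, 114
n = 114; position = n/2 = 57.
This falls in the class 80 to under 100: L = 80, F = 54, f = 22, h = 20.
Median ≈ 80 + ((57 − 54) / 22) × 20 = 82.7273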